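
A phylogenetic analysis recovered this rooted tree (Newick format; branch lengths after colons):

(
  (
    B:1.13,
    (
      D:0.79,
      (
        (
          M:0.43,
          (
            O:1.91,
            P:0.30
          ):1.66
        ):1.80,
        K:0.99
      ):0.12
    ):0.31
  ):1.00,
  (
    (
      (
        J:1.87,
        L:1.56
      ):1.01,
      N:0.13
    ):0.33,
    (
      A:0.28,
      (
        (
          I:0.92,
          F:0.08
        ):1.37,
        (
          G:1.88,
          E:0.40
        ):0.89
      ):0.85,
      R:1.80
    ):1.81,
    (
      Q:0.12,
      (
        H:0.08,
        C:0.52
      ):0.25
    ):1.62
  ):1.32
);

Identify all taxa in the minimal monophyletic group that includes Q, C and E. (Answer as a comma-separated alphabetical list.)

Tracing Q: it sits inside (Q,(H,C)).
Tracing C: it sits inside (H,C).
Tracing E: it sits inside (G,E).
The smallest clade enclosing all 3 is (((J,L),N),(A,((I,F),(G,E)),R),(Q,(H,C))); the answer is its 12 terminal taxa in alphabetical order.

A, C, E, F, G, H, I, J, L, N, Q, R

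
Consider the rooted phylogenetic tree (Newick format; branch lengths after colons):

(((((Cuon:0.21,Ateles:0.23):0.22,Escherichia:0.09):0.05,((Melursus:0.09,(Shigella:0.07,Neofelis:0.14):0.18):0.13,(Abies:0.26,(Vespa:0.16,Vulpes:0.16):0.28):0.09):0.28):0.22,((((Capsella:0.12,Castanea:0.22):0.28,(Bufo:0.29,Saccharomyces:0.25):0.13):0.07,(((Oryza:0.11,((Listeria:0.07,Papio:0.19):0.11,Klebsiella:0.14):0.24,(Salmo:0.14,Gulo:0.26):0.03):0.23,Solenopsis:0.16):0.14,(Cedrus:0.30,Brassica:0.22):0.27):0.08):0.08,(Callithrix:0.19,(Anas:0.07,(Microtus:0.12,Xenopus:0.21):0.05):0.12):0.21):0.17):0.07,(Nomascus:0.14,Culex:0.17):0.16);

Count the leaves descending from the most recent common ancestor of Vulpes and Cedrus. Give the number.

The MRCA of Vulpes and Cedrus is the node subtending ((((Cuon,Ateles),Escherichia),((Melursus,(Shigella,Neofelis)),(Abies,(Vespa,Vulpes)))),((((Capsella,Castanea),(Bufo,Saccharomyces)),(((Oryza,((Listeria,Papio),Klebsiella),(Salmo,Gulo)),Solenopsis),(Cedrus,Brassica))),(Callithrix,(Anas,(Microtus,Xenopus))))).
That clade contains 26 terminal taxa: Abies, Anas, Ateles, Brassica, Bufo, Callithrix, Capsella, Castanea, Cedrus, Cuon, Escherichia, Gulo, Klebsiella, Listeria, Melursus, Microtus, Neofelis, Oryza, Papio, Saccharomyces, Salmo, Shigella, Solenopsis, Vespa, Vulpes, Xenopus.

26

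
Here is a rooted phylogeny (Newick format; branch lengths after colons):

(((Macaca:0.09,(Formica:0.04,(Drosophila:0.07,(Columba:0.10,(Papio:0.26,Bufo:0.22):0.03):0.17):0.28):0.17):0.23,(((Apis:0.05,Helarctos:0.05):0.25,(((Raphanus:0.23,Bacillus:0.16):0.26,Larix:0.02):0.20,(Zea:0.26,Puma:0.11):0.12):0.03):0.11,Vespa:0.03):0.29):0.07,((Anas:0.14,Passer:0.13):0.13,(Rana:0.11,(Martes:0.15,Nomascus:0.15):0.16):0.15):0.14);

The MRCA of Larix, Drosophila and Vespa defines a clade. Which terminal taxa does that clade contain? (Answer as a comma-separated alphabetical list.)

Tracing Larix: it sits inside ((Raphanus,Bacillus),Larix).
Tracing Drosophila: it sits inside (Drosophila,(Columba,(Papio,Bufo))).
Tracing Vespa: it sits inside (((Apis,Helarctos),(((Raphanus,Bacillus),Larix),(Zea,Puma))),Vespa).
The smallest clade enclosing all 3 is ((Macaca,(Formica,(Drosophila,(Columba,(Papio,Bufo))))),(((Apis,Helarctos),(((Raphanus,Bacillus),Larix),(Zea,Puma))),Vespa)); the answer is its 14 terminal taxa in alphabetical order.

Apis, Bacillus, Bufo, Columba, Drosophila, Formica, Helarctos, Larix, Macaca, Papio, Puma, Raphanus, Vespa, Zea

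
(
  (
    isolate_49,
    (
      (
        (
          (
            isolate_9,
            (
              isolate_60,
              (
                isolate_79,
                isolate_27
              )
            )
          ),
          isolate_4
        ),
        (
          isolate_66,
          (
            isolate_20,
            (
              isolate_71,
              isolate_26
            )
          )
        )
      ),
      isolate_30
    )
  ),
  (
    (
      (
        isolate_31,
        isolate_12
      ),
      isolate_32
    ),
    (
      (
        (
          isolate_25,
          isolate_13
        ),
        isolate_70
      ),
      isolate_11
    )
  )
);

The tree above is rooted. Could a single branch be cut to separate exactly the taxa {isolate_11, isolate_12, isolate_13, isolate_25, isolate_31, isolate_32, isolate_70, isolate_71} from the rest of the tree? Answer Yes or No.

No

The MRCA of the listed taxa is the root, so the smallest clade containing them is the whole tree.
That clade also contains isolate_20, isolate_26, isolate_27, isolate_30, isolate_4, isolate_49, isolate_60, isolate_66, isolate_79, isolate_9, which are not in the proposed group, so the group is not monophyletic.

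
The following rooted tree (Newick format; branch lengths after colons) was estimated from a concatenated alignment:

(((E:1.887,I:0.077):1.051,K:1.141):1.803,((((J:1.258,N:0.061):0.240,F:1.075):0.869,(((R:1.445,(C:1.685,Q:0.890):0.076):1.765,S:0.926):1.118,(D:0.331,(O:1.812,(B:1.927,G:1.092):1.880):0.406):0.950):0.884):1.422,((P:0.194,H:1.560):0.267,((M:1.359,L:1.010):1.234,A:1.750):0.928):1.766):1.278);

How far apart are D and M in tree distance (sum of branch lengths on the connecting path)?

The path runs D → … → MRCA → … → M; the MRCA is the node subtending ((((J,N),F),(((R,(C,Q)),S),(D,(O,(B,G))))),((P,H),((M,L),A))).
Branch lengths along that path: 0.331 + 0.950 + 0.884 + 1.422 + 1.766 + 0.928 + 1.234 + 1.359 = 8.874.

8.874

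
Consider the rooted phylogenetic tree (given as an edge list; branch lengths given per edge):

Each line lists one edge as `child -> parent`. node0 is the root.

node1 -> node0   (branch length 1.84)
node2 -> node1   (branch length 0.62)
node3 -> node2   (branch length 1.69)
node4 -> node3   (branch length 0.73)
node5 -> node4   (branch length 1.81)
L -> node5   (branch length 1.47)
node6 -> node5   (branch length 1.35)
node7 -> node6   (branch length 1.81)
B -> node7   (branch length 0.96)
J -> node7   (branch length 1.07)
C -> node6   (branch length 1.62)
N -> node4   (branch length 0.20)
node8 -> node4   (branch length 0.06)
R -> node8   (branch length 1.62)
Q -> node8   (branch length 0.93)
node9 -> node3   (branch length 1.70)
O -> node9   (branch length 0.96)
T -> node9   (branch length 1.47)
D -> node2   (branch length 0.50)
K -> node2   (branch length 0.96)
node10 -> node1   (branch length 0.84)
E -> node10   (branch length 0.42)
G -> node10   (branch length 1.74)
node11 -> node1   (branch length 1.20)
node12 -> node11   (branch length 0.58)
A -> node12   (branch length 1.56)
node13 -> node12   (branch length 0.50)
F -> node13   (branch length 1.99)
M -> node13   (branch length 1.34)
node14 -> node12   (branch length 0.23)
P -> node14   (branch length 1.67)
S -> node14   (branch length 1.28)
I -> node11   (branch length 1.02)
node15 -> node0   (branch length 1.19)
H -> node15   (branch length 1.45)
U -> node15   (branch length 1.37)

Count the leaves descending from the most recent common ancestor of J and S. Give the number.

The MRCA of J and S is the node subtending (((((L,((B,J),C)),N,(R,Q)),(O,T)),D,K),(E,G),((A,(F,M),(P,S)),I)).
That clade contains 19 terminal taxa: A, B, C, D, E, F, G, I, J, K, L, M, N, O, P, Q, R, S, T.

19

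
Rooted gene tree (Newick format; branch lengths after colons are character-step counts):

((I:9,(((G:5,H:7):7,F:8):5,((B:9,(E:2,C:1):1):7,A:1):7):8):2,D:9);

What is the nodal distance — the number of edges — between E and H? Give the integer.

7

The MRCA of E and H is the node subtending (((G,H),F),((B,(E,C)),A)).
From E up to that node: 4 branches. From H up to the same node: 3 branches. Total: 4 + 3 = 7.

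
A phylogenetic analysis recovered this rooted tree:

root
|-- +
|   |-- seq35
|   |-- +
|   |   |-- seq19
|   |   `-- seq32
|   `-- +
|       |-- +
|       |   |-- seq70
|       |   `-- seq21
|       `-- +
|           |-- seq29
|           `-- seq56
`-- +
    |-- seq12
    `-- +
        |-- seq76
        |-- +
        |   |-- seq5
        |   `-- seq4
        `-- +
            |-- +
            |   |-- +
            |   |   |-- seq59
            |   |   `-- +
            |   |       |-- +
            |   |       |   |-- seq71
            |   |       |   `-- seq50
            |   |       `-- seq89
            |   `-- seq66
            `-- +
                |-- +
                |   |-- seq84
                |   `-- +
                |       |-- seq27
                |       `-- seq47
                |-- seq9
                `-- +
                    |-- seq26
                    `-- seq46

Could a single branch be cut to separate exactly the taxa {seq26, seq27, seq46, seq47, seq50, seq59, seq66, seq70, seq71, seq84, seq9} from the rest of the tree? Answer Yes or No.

The MRCA of the listed taxa is the root, so the smallest clade containing them is the whole tree.
That clade also contains seq12, seq19, seq21, seq29, seq32, seq35, seq4, seq5, seq56, seq76, seq89, which are not in the proposed group, so the group is not monophyletic.

No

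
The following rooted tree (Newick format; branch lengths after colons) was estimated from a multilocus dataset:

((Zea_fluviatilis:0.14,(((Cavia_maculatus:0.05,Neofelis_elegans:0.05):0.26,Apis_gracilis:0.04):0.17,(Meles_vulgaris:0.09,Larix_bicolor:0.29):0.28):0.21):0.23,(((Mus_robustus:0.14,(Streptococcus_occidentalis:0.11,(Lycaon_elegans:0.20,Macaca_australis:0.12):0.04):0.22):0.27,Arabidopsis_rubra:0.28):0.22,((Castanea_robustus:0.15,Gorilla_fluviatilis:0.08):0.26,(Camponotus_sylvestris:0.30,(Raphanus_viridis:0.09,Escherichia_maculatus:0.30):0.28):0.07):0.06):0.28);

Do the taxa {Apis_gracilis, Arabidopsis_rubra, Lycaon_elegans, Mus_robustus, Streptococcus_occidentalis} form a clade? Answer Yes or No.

No

The MRCA of the listed taxa is the root, so the smallest clade containing them is the whole tree.
That clade also contains Camponotus_sylvestris, Castanea_robustus, Cavia_maculatus, Escherichia_maculatus, Gorilla_fluviatilis, Larix_bicolor, Macaca_australis, Meles_vulgaris, Neofelis_elegans, Raphanus_viridis, Zea_fluviatilis, which are not in the proposed group, so the group is not monophyletic.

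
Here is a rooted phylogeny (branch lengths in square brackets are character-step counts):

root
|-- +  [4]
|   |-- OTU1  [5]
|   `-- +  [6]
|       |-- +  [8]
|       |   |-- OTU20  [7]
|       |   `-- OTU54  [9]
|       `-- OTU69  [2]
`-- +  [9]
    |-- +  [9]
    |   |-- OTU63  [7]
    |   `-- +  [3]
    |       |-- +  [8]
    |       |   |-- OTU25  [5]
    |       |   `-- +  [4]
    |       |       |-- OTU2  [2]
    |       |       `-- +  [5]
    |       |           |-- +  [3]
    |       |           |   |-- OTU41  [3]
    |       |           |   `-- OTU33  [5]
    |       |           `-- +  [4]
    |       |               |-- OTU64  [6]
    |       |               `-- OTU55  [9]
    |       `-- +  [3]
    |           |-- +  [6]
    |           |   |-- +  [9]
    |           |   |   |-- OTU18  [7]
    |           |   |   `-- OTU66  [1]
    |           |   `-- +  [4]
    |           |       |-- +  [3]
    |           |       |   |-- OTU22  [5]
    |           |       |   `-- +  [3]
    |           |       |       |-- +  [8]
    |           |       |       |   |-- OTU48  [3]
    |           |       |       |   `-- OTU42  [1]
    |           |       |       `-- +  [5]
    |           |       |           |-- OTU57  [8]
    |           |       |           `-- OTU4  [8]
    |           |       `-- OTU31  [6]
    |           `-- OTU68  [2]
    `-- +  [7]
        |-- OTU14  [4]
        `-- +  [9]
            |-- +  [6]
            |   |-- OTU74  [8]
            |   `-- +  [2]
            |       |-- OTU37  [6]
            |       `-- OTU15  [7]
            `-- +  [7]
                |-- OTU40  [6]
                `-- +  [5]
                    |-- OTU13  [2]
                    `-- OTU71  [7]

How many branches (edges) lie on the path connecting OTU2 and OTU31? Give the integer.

7

The MRCA of OTU2 and OTU31 is the node subtending ((OTU25,(OTU2,((OTU41,OTU33),(OTU64,OTU55)))),(((OTU18,OTU66),((OTU22,((OTU48,OTU42),(OTU57,OTU4))),OTU31)),OTU68)).
From OTU2 up to that node: 3 branches. From OTU31 up to the same node: 4 branches. Total: 3 + 4 = 7.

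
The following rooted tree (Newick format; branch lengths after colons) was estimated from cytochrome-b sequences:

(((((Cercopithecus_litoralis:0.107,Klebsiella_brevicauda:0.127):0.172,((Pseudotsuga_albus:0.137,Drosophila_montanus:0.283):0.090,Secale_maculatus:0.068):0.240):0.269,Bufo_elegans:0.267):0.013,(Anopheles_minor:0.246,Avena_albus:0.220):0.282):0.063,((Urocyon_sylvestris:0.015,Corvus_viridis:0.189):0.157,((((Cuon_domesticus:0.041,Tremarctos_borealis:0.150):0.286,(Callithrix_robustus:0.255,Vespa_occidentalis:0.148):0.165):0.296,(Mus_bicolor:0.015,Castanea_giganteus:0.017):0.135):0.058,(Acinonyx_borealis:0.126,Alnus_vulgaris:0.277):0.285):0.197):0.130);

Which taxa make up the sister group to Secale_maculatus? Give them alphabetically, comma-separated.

Drosophila_montanus, Pseudotsuga_albus

Secale_maculatus attaches to the tree at the node subtending ((Pseudotsuga_albus,Drosophila_montanus),Secale_maculatus).
The other lineage descending from that same node — the sister group — is (Pseudotsuga_albus,Drosophila_montanus); its 2 tips in alphabetical order are the answer.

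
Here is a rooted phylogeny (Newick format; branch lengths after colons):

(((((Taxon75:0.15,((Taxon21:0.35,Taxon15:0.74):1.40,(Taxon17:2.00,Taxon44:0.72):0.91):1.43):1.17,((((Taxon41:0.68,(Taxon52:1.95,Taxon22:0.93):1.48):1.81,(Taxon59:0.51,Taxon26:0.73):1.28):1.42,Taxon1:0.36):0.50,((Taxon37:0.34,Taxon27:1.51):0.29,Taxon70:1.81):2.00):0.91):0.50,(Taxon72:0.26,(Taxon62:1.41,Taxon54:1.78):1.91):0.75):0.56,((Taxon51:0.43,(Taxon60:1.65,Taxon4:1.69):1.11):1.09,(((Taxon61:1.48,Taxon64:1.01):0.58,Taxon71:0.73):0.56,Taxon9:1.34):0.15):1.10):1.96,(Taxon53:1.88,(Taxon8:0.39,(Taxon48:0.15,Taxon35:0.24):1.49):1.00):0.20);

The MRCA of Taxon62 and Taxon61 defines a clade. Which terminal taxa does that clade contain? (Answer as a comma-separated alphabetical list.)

Taxon1, Taxon15, Taxon17, Taxon21, Taxon22, Taxon26, Taxon27, Taxon37, Taxon4, Taxon41, Taxon44, Taxon51, Taxon52, Taxon54, Taxon59, Taxon60, Taxon61, Taxon62, Taxon64, Taxon70, Taxon71, Taxon72, Taxon75, Taxon9

Tracing Taxon62: it sits inside (Taxon62,Taxon54).
Tracing Taxon61: it sits inside (Taxon61,Taxon64).
The smallest clade enclosing both is ((((Taxon75,((Taxon21,Taxon15),(Taxon17,Taxon44))),((((Taxon41,(Taxon52,Taxon22)),(Taxon59,Taxon26)),Taxon1),((Taxon37,Taxon27),Taxon70))),(Taxon72,(Taxon62,Taxon54))),((Taxon51,(Taxon60,Taxon4)),(((Taxon61,Taxon64),Taxon71),Taxon9))); the answer is its 24 terminal taxa in alphabetical order.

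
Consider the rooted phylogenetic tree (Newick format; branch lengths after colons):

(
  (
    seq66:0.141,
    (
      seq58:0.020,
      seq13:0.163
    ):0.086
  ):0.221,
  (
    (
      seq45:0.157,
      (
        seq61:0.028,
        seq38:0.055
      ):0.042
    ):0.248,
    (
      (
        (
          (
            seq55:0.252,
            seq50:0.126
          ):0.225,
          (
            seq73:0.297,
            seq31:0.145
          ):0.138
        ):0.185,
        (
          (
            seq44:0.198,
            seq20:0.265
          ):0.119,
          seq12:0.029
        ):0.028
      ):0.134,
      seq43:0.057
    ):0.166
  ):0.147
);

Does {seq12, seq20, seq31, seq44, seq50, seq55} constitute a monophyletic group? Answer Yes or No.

The MRCA of the listed taxa subtends (((seq55,seq50),(seq73,seq31)),((seq44,seq20),seq12)).
That clade also contains seq73, which is not in the proposed group, so the group is not monophyletic.

No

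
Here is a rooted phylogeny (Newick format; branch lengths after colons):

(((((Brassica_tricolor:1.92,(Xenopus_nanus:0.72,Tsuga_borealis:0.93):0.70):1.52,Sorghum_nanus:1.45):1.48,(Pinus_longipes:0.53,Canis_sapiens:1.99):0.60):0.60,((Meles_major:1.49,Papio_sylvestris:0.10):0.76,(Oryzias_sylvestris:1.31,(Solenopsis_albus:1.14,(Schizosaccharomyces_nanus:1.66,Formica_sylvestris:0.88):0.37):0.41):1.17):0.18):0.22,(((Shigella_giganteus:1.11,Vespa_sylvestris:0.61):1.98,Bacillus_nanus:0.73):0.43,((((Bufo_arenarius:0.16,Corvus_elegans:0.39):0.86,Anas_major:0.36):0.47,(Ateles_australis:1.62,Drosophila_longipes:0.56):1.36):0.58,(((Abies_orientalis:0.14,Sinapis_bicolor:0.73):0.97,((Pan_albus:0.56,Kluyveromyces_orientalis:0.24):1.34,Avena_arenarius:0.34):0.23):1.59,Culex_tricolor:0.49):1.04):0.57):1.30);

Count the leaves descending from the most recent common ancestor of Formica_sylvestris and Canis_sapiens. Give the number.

12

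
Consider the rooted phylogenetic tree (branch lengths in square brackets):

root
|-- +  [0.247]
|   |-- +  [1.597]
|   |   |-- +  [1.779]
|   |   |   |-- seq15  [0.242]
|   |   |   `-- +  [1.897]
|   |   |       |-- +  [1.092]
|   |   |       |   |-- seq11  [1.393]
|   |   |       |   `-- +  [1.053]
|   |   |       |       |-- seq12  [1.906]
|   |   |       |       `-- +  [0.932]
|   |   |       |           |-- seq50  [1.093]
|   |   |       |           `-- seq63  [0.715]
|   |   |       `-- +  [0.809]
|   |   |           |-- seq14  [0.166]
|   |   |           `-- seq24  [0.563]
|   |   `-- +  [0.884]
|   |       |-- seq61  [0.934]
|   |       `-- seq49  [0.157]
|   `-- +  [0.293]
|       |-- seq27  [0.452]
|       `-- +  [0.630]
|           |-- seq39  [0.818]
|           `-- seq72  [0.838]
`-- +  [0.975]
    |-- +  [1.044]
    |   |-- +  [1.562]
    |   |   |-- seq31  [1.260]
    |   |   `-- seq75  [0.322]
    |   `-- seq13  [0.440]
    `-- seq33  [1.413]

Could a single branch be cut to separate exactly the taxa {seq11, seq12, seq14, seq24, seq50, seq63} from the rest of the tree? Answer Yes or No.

The most recent common ancestor of these taxa subtends ((seq11,(seq12,(seq50,seq63))),(seq14,seq24)).
That clade has exactly 6 tips — every listed taxon and nothing else — so the group is monophyletic.

Yes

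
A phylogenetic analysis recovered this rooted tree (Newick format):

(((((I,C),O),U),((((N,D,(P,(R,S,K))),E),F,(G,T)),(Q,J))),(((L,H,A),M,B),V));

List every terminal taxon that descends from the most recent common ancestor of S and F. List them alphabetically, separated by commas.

D, E, F, G, K, N, P, R, S, T

Tracing S: it sits inside (R,S,K).
Tracing F: it sits inside (((N,D,(P,(R,S,K))),E),F,(G,T)).
The smallest clade enclosing both is (((N,D,(P,(R,S,K))),E),F,(G,T)); the answer is its 10 terminal taxa in alphabetical order.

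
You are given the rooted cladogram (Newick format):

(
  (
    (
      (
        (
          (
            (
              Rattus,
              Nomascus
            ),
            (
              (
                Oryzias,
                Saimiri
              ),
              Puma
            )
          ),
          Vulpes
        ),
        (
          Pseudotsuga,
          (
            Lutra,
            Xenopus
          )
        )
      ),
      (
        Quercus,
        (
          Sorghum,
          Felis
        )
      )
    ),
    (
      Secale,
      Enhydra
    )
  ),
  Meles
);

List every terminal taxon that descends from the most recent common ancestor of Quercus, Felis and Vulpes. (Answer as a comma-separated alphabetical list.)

Felis, Lutra, Nomascus, Oryzias, Pseudotsuga, Puma, Quercus, Rattus, Saimiri, Sorghum, Vulpes, Xenopus

Tracing Quercus: it sits inside (Quercus,(Sorghum,Felis)).
Tracing Felis: it sits inside (Sorghum,Felis).
Tracing Vulpes: it sits inside (((Rattus,Nomascus),((Oryzias,Saimiri),Puma)),Vulpes).
The smallest clade enclosing all 3 is (((((Rattus,Nomascus),((Oryzias,Saimiri),Puma)),Vulpes),(Pseudotsuga,(Lutra,Xenopus))),(Quercus,(Sorghum,Felis))); the answer is its 12 terminal taxa in alphabetical order.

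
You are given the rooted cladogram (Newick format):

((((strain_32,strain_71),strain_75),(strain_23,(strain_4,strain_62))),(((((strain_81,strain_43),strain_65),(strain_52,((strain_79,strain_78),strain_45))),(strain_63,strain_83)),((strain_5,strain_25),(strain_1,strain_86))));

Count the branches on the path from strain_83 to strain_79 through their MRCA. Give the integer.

7

The MRCA of strain_83 and strain_79 is the node subtending ((((strain_81,strain_43),strain_65),(strain_52,((strain_79,strain_78),strain_45))),(strain_63,strain_83)).
From strain_83 up to that node: 2 branches. From strain_79 up to the same node: 5 branches. Total: 2 + 5 = 7.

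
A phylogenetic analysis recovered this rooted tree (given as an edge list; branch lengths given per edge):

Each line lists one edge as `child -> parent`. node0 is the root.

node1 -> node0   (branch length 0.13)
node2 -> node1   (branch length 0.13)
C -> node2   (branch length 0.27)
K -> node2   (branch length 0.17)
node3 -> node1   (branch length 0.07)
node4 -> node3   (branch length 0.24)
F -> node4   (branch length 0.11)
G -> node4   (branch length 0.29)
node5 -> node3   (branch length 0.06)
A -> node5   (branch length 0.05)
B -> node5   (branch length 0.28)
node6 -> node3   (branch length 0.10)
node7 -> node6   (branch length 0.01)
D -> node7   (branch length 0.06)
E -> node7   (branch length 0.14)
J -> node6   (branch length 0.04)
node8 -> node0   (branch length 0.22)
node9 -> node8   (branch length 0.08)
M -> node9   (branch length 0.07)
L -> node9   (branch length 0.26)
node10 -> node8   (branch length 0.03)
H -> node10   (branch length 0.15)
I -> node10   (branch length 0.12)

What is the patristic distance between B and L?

1.10

The path runs B → … → MRCA → … → L; the MRCA is the root of the tree.
Branch lengths along that path: 0.28 + 0.06 + 0.07 + 0.13 + 0.22 + 0.08 + 0.26 = 1.10.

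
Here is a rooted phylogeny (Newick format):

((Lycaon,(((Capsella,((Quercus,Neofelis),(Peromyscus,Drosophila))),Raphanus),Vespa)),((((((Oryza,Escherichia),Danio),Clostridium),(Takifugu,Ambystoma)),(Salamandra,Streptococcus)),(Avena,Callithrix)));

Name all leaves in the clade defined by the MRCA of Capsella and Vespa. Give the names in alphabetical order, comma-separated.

Tracing Capsella: it sits inside (Capsella,((Quercus,Neofelis),(Peromyscus,Drosophila))).
Tracing Vespa: it sits inside (((Capsella,((Quercus,Neofelis),(Peromyscus,Drosophila))),Raphanus),Vespa).
The smallest clade enclosing both is (((Capsella,((Quercus,Neofelis),(Peromyscus,Drosophila))),Raphanus),Vespa); the answer is its 7 terminal taxa in alphabetical order.

Capsella, Drosophila, Neofelis, Peromyscus, Quercus, Raphanus, Vespa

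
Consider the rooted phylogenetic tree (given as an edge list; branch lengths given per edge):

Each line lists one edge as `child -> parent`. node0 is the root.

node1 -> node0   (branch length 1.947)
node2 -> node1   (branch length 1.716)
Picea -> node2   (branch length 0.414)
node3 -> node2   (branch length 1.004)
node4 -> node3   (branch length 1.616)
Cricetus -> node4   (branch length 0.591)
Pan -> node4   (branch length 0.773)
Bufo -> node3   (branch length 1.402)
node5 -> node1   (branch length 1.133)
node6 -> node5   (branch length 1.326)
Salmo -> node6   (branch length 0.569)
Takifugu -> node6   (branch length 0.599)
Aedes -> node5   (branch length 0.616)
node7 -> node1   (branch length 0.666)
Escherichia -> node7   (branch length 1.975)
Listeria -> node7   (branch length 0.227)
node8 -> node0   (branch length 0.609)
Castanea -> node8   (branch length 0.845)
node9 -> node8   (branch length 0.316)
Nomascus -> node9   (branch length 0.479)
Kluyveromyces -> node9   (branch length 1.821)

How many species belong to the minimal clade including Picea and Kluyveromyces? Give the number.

The MRCA of Picea and Kluyveromyces is the root, so the clade is the entire tree.
That clade contains 12 terminal taxa: Aedes, Bufo, Castanea, Cricetus, Escherichia, Kluyveromyces, Listeria, Nomascus, Pan, Picea, Salmo, Takifugu.

12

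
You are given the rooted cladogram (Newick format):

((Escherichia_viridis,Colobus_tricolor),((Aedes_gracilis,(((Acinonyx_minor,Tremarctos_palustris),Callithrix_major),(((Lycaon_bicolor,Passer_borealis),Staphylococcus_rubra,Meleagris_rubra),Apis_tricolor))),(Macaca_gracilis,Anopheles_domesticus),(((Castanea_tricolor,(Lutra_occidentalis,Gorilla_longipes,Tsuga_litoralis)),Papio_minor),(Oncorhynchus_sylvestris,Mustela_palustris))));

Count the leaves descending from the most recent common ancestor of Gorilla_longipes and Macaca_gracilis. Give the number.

The MRCA of Gorilla_longipes and Macaca_gracilis is the node subtending ((Aedes_gracilis,(((Acinonyx_minor,Tremarctos_palustris),Callithrix_major),(((Lycaon_bicolor,Passer_borealis),Staphylococcus_rubra,Meleagris_rubra),Apis_tricolor))),(Macaca_gracilis,Anopheles_domesticus),(((Castanea_tricolor,(Lutra_occidentalis,Gorilla_longipes,Tsuga_litoralis)),Papio_minor),(Oncorhynchus_sylvestris,Mustela_palustris))).
That clade contains 18 terminal taxa: Acinonyx_minor, Aedes_gracilis, Anopheles_domesticus, Apis_tricolor, Callithrix_major, Castanea_tricolor, Gorilla_longipes, Lutra_occidentalis, Lycaon_bicolor, Macaca_gracilis, Meleagris_rubra, Mustela_palustris, Oncorhynchus_sylvestris, Papio_minor, Passer_borealis, Staphylococcus_rubra, Tremarctos_palustris, Tsuga_litoralis.

18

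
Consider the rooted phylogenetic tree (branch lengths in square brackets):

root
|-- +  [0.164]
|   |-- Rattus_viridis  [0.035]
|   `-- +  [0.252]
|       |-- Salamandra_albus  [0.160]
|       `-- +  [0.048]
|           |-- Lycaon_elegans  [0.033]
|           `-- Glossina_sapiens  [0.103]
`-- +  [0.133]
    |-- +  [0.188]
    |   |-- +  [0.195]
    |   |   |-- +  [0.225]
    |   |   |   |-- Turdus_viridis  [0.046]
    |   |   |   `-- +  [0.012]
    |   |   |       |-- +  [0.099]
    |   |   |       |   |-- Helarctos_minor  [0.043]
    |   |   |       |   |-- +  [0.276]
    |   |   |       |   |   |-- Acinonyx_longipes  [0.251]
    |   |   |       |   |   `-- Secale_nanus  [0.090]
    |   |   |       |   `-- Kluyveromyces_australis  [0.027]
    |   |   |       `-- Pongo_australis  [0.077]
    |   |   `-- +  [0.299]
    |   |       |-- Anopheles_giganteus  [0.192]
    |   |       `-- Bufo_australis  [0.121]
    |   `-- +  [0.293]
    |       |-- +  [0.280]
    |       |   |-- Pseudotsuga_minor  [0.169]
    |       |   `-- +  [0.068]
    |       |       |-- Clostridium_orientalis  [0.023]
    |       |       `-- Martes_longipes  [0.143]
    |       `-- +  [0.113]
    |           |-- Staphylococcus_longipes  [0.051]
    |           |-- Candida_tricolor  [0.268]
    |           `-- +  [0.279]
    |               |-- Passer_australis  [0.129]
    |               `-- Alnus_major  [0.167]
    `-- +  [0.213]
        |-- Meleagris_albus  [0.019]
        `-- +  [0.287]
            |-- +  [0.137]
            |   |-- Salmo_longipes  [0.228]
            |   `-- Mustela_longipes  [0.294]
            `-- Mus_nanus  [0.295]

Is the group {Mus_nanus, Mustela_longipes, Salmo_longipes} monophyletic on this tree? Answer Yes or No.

The most recent common ancestor of these taxa subtends ((Salmo_longipes,Mustela_longipes),Mus_nanus).
That clade has exactly 3 tips — every listed taxon and nothing else — so the group is monophyletic.

Yes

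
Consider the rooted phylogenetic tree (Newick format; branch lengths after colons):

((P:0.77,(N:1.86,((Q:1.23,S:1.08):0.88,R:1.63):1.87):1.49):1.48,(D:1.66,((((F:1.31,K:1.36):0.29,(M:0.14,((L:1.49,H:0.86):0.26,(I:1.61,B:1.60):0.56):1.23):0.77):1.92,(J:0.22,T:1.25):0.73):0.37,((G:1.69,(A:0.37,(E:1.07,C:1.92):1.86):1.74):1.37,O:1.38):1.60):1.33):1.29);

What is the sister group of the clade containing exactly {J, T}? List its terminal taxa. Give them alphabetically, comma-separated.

The clade containing exactly {J, T} attaches to the tree at the node subtending (((F,K),(M,((L,H),(I,B)))),(J,T)).
The other lineage descending from that same node — the sister group — is ((F,K),(M,((L,H),(I,B)))); its 7 tips in alphabetical order are the answer.

B, F, H, I, K, L, M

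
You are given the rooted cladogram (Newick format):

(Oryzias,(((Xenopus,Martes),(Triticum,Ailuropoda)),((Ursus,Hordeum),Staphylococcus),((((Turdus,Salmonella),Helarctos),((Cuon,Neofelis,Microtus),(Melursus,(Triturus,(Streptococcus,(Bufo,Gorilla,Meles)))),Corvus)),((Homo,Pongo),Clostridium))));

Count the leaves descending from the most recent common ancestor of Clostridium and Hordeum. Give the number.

23

The MRCA of Clostridium and Hordeum is the node subtending (((Xenopus,Martes),(Triticum,Ailuropoda)),((Ursus,Hordeum),Staphylococcus),((((Turdus,Salmonella),Helarctos),((Cuon,Neofelis,Microtus),(Melursus,(Triturus,(Streptococcus,(Bufo,Gorilla,Meles)))),Corvus)),((Homo,Pongo),Clostridium))).
That clade contains 23 terminal taxa: Ailuropoda, Bufo, Clostridium, Corvus, Cuon, Gorilla, Helarctos, Homo, Hordeum, Martes, Meles, Melursus, Microtus, Neofelis, Pongo, Salmonella, Staphylococcus, Streptococcus, Triticum, Triturus, Turdus, Ursus, Xenopus.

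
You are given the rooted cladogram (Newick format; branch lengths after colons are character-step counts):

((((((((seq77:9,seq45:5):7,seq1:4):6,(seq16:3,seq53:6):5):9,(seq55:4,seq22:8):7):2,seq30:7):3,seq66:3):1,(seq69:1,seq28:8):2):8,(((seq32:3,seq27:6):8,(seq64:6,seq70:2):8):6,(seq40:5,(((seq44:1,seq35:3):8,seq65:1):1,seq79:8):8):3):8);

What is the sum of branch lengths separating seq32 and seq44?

38

The path runs seq32 → … → MRCA → … → seq44; the MRCA is the node subtending (((seq32,seq27),(seq64,seq70)),(seq40,(((seq44,seq35),seq65),seq79))).
Branch lengths along that path: 3 + 8 + 6 + 3 + 8 + 1 + 8 + 1 = 38.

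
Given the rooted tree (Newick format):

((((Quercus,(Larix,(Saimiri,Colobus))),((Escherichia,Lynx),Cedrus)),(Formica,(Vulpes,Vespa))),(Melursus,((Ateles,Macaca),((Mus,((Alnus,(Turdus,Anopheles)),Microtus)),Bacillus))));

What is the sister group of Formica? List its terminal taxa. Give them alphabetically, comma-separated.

Vespa, Vulpes

Formica attaches to the tree at the node subtending (Formica,(Vulpes,Vespa)).
The other lineage descending from that same node — the sister group — is (Vulpes,Vespa); its 2 tips in alphabetical order are the answer.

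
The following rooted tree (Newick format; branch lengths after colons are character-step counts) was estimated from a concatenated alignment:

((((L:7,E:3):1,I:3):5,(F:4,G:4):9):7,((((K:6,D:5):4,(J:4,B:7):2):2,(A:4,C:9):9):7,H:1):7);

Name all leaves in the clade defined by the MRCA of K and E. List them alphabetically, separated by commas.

Tracing K: it sits inside (K,D).
Tracing E: it sits inside (L,E).
The smallest clade enclosing both is the whole tree (their MRCA is the root), so the answer is all 12 tips in alphabetical order.

A, B, C, D, E, F, G, H, I, J, K, L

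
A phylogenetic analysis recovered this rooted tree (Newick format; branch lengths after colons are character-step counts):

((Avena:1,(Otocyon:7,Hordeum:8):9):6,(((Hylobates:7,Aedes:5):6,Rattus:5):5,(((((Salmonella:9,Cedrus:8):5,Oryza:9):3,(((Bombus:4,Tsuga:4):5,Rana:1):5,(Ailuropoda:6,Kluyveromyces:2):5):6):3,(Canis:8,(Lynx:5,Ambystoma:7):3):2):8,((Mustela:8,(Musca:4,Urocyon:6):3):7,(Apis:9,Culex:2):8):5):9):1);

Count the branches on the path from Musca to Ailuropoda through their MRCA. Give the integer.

9

The MRCA of Musca and Ailuropoda is the node subtending (((((Salmonella,Cedrus),Oryza),(((Bombus,Tsuga),Rana),(Ailuropoda,Kluyveromyces))),(Canis,(Lynx,Ambystoma))),((Mustela,(Musca,Urocyon)),(Apis,Culex))).
From Musca up to that node: 4 branches. From Ailuropoda up to the same node: 5 branches. Total: 4 + 5 = 9.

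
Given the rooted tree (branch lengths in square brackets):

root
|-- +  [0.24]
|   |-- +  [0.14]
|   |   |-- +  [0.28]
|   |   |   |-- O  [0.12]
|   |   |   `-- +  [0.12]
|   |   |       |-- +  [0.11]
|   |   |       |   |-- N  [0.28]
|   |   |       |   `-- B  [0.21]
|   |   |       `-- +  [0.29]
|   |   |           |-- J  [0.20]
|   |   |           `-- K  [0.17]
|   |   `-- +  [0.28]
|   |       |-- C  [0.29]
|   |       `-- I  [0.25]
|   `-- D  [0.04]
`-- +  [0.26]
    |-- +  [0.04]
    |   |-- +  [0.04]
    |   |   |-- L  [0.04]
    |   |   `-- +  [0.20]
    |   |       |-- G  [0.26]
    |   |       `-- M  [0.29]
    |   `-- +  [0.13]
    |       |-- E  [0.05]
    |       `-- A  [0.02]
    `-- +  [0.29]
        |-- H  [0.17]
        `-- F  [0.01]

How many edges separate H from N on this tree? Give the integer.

The MRCA of H and N is the root of the tree.
From H up to that node: 3 branches. From N up to the same node: 6 branches. Total: 3 + 6 = 9.

9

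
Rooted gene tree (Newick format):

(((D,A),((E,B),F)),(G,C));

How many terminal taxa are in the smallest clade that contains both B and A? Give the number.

5

The MRCA of B and A is the node subtending ((D,A),((E,B),F)).
That clade contains 5 terminal taxa: A, B, D, E, F.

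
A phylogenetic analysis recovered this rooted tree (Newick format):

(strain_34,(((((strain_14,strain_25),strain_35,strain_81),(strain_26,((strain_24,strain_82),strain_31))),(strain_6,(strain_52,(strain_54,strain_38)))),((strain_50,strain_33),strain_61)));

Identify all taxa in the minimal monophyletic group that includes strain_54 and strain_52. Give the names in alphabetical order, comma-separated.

strain_38, strain_52, strain_54

Tracing strain_54: it sits inside (strain_54,strain_38).
Tracing strain_52: it sits inside (strain_52,(strain_54,strain_38)).
The smallest clade enclosing both is (strain_52,(strain_54,strain_38)); the answer is its 3 terminal taxa in alphabetical order.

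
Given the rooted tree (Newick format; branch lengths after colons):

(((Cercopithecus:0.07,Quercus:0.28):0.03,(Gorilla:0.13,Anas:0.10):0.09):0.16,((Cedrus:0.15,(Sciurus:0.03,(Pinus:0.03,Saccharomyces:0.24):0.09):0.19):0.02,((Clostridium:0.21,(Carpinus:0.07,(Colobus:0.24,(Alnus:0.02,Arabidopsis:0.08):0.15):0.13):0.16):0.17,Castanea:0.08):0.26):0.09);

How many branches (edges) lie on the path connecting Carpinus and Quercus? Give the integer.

8

The MRCA of Carpinus and Quercus is the root of the tree.
From Carpinus up to that node: 5 branches. From Quercus up to the same node: 3 branches. Total: 5 + 3 = 8.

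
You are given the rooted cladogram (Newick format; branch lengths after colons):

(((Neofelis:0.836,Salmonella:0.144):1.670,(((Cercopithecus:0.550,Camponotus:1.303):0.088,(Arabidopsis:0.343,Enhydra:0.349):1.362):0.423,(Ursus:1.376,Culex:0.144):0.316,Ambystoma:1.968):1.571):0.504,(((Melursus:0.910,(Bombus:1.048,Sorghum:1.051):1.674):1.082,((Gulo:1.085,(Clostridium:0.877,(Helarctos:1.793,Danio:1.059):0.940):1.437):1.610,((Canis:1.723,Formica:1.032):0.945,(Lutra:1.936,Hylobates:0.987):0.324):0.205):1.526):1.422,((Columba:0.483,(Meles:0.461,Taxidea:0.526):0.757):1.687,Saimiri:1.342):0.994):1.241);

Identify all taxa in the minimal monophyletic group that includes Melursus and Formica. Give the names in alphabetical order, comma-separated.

Bombus, Canis, Clostridium, Danio, Formica, Gulo, Helarctos, Hylobates, Lutra, Melursus, Sorghum

Tracing Melursus: it sits inside (Melursus,(Bombus,Sorghum)).
Tracing Formica: it sits inside (Canis,Formica).
The smallest clade enclosing both is ((Melursus,(Bombus,Sorghum)),((Gulo,(Clostridium,(Helarctos,Danio))),((Canis,Formica),(Lutra,Hylobates)))); the answer is its 11 terminal taxa in alphabetical order.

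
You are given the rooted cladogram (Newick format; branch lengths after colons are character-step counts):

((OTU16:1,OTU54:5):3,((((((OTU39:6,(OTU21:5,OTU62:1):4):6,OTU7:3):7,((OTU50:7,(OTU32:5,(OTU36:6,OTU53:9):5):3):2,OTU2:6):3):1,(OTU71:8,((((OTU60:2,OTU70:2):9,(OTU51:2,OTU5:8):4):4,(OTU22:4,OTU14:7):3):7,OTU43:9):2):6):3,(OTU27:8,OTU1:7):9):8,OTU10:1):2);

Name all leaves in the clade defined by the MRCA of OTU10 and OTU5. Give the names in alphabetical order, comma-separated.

Tracing OTU10: it sits inside ((((((OTU39,(OTU21,OTU62)),OTU7),((OTU50,(OTU32,(OTU36,OTU53))),OTU2)),(OTU71,((((OTU60,OTU70),(OTU51,OTU5)),(OTU22,OTU14)),OTU43))),(OTU27,OTU1)),OTU10).
Tracing OTU5: it sits inside (OTU51,OTU5).
The smallest clade enclosing both is ((((((OTU39,(OTU21,OTU62)),OTU7),((OTU50,(OTU32,(OTU36,OTU53))),OTU2)),(OTU71,((((OTU60,OTU70),(OTU51,OTU5)),(OTU22,OTU14)),OTU43))),(OTU27,OTU1)),OTU10); the answer is its 20 terminal taxa in alphabetical order.

OTU1, OTU10, OTU14, OTU2, OTU21, OTU22, OTU27, OTU32, OTU36, OTU39, OTU43, OTU5, OTU50, OTU51, OTU53, OTU60, OTU62, OTU7, OTU70, OTU71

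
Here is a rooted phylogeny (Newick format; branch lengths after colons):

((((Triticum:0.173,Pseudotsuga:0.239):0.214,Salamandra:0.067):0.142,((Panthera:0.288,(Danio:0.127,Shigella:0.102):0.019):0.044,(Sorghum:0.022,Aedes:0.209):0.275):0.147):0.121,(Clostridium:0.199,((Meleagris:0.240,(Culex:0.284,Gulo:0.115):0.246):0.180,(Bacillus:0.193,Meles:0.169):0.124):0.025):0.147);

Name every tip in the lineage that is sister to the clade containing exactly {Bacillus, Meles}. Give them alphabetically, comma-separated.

The clade containing exactly {Bacillus, Meles} attaches to the tree at the node subtending ((Meleagris,(Culex,Gulo)),(Bacillus,Meles)).
The other lineage descending from that same node — the sister group — is (Meleagris,(Culex,Gulo)); its 3 tips in alphabetical order are the answer.

Culex, Gulo, Meleagris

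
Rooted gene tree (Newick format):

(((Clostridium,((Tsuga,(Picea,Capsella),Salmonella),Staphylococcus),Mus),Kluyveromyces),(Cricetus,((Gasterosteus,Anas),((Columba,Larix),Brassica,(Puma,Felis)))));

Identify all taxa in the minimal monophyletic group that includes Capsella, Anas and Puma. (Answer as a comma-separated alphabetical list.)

Tracing Capsella: it sits inside (Picea,Capsella).
Tracing Anas: it sits inside (Gasterosteus,Anas).
Tracing Puma: it sits inside (Puma,Felis).
The smallest clade enclosing all 3 is the whole tree (their MRCA is the root), so the answer is all 16 tips in alphabetical order.

Anas, Brassica, Capsella, Clostridium, Columba, Cricetus, Felis, Gasterosteus, Kluyveromyces, Larix, Mus, Picea, Puma, Salmonella, Staphylococcus, Tsuga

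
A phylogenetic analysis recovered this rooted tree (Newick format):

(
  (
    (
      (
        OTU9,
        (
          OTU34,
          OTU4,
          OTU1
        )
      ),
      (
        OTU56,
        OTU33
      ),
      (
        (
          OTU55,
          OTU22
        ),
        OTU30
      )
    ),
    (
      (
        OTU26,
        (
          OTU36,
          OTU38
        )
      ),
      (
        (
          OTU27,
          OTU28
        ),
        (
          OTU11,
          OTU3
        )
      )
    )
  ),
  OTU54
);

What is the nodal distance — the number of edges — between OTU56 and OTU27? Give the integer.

7

The MRCA of OTU56 and OTU27 is the node subtending (((OTU9,(OTU34,OTU4,OTU1)),(OTU56,OTU33),((OTU55,OTU22),OTU30)),((OTU26,(OTU36,OTU38)),((OTU27,OTU28),(OTU11,OTU3)))).
From OTU56 up to that node: 3 branches. From OTU27 up to the same node: 4 branches. Total: 3 + 4 = 7.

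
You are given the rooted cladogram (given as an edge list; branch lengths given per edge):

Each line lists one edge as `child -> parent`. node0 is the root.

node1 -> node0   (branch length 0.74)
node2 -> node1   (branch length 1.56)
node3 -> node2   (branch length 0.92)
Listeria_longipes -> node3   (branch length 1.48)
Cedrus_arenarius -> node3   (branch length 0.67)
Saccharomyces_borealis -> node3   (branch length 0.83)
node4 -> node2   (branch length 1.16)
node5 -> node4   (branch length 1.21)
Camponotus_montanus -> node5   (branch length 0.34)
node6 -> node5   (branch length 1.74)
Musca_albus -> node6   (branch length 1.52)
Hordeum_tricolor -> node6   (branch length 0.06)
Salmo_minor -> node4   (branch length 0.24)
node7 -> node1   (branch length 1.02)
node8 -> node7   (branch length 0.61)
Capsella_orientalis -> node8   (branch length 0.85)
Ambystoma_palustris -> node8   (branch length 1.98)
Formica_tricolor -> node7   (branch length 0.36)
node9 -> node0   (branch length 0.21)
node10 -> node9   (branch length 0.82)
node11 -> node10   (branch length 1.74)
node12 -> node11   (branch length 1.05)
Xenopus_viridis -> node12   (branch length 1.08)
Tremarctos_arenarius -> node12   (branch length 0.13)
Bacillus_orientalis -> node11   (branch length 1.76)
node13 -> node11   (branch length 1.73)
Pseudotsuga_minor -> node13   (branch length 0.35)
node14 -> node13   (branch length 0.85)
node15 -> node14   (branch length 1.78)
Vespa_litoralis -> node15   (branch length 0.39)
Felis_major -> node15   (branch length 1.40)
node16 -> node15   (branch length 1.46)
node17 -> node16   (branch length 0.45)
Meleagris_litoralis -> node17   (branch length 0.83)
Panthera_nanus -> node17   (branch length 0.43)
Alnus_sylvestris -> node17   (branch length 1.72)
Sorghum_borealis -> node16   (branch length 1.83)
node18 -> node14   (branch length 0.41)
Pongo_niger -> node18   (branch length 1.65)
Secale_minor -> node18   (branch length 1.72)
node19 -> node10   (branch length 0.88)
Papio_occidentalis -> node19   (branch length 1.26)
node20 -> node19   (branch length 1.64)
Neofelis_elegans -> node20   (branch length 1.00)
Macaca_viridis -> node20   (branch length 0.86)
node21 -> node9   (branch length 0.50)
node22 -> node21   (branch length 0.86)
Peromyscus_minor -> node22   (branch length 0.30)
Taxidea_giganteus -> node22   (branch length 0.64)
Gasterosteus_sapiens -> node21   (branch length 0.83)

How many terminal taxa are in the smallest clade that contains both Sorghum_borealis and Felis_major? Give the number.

6

The MRCA of Sorghum_borealis and Felis_major is the node subtending (Vespa_litoralis,Felis_major,((Meleagris_litoralis,Panthera_nanus,Alnus_sylvestris),Sorghum_borealis)).
That clade contains 6 terminal taxa: Alnus_sylvestris, Felis_major, Meleagris_litoralis, Panthera_nanus, Sorghum_borealis, Vespa_litoralis.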